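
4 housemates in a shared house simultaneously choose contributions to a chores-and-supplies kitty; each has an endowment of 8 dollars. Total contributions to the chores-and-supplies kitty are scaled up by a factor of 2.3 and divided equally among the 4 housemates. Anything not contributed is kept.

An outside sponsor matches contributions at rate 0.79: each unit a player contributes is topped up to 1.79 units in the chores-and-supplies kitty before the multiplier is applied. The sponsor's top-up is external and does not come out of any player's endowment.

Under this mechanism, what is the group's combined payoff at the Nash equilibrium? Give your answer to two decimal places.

131.74 dollars

The effective private return per unit is now 2.3 × 1.79 / 4 = 1.0293 > 1, so every player's dominant strategy flips to full contribution.
At the Nash equilibrium everyone contributes 8. Group total payoff = 2.3 × 1.79 × 32 = 131.74.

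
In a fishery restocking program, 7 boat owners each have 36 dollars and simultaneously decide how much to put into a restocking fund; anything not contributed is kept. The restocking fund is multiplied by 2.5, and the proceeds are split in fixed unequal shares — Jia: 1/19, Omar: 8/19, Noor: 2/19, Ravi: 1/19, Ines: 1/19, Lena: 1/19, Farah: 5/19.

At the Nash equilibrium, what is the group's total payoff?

A player with share s gets back 2.5·s per unit contributed, so full contribution is dominant for anyone with s > 1/2.5 = 0.4000 and zero contribution is dominant for anyone below.
The only share above 0.4000 is Omar's 8/19, contributing 36; the remaining 6 contribute 0. Total contributed: 36.
The restocking fund pays out 2.5 × 36 = 90.00 in total (split across the unequal shares, but the aggregate is all that matters for the group sum).
The 6 free-riders keep 36 each, adding 216. Group total = 216 + 90.00 = 306.00.

306.00 dollars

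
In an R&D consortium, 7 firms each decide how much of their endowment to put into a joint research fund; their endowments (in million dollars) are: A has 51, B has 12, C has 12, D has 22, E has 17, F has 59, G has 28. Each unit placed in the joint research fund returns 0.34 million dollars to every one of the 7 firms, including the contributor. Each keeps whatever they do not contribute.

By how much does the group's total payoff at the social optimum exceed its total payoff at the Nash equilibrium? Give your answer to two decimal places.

The private return per contributed unit is 0.34 < 1 for everyone, so the Nash equilibrium is zero contribution and the group total is Σ E_j = 51 + 12 + 12 + 22 + 17 + 59 + 28 = 201.
Each contributed unit returns 2.380 to the group, so the social optimum is full contribution by everyone: group total = 2.380 × 201 = 478.38.
Efficiency loss = (2.380 − 1) × 201 = 277.38.

277.38 million dollars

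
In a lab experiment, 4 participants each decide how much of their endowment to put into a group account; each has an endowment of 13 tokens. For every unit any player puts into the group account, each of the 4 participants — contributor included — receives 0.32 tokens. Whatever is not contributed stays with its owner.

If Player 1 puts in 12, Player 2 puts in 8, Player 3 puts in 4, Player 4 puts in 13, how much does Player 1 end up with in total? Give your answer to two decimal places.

Total contributed: 12 + 8 + 4 + 13 = 37.
Each receives 0.32 × 37 = 11.84 from the group account.
Player 1 keeps 13 − 12 = 1, so Player 1's payoff is 1 + 11.84 = 12.84.

12.84 tokens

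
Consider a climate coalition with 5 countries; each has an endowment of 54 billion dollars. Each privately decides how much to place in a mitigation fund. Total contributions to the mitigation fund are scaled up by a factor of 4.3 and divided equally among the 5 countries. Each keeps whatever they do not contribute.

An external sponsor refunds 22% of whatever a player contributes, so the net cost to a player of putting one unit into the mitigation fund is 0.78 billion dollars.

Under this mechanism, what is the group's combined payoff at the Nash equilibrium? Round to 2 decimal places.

1220.40 billion dollars

With the mechanism, a contributed unit returns (4.3/5) / 0.78 = 1.1026 per unit of net cost to the contributor — now above 1 — so contributing fully is weakly dominant for every player.
So the Nash equilibrium is full contribution by all 5; the group earns 5 × (54 × 0.22 + 4.3 × 54) = 1220.40.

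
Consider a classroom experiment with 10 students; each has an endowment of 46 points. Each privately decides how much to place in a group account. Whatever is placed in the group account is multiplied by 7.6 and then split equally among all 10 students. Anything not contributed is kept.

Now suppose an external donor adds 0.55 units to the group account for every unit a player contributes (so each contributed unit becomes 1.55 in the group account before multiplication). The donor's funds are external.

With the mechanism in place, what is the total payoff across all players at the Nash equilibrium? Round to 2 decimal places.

Under the mechanism each unit contributed yields 7.6 × 1.55 / 10 = 1.1780 back to its contributor per unit of net cost, which exceeds 1, making full contribution the dominant choice for everyone.
So the Nash equilibrium is full contribution by all 10; the group earns 7.6 × 1.55 × 460 = 5418.80.

5418.80 points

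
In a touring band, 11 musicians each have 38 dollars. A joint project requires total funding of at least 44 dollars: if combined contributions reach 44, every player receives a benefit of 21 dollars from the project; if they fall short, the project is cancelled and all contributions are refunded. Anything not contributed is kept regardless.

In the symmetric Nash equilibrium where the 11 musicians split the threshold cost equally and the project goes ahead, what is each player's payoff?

55 dollars

Equal share of the threshold: 44/11 = 4.
At this profile no one gains by cutting their contribution: any cut drops the total below 44, the project is cancelled, contributions are refunded, and the deviator ends with 38, which is less than 38 − 4 + 21 = 55. Contributing more than 4 just wastes the excess. So contributing exactly 4 is a best response.
Each player's payoff: 38 − 4 + 21 = 55.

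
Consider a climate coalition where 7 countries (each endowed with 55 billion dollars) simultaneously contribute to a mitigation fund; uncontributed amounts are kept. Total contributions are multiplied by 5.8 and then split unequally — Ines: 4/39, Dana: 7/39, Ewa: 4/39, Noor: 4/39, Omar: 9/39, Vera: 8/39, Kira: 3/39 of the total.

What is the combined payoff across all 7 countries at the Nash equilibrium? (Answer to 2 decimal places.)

Each unit j contributes comes back to j as 5.8 × (j's share), so j prefers to contribute only if that share exceeds 1/5.8 = 0.1724; otherwise keeping the unit dominates.
Dana, Omar and Vera are above the threshold, contributing 55 each; the remaining 4 contribute 0. Total contributed: 165.
The mitigation fund pays out 5.8 × 165 = 957.00 in total (split across the unequal shares, but the aggregate is all that matters for the group sum).
The 4 free-riders keep 55 each, adding 220. Group total = 220 + 957.00 = 1177.00.

1177.00 billion dollars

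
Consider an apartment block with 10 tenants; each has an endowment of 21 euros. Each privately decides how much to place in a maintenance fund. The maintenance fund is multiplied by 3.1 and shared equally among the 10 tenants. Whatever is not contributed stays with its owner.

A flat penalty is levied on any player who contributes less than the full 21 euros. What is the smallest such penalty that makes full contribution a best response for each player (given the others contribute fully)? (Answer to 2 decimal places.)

14.49 euros

Given the others contribute fully, the best deviation is to contribute 0 (any partial contribution still incurs the fine and gives up units whose private return 0.3100 is below 1).
Deviating from 21 to 0 saves 21 euros but forfeits the deviator's share of the drop in the maintenance fund: 3.1/10 × 21 = 6.51.
So the deviation gain is 21 − 6.51 = 14.49, and the fine must be at least 14.49 euros to wipe it out.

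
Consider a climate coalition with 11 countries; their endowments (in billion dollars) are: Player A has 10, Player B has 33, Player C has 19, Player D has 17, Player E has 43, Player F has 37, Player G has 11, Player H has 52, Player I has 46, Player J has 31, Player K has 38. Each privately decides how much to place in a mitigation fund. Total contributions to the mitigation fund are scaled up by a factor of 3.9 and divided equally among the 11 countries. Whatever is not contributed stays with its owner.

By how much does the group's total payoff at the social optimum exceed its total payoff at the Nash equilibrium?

977.30 billion dollars

The private return per contributed unit is 3.9/11 = 0.3545 < 1 for every player regardless of endowment, so the Nash equilibrium is zero contribution and the group total is Σ E_j = 10 + 33 + 19 + 17 + 43 + 37 + 11 + 52 + 46 + 31 + 38 = 337.
Each contributed unit returns 3.900 to the group, so the social optimum is full contribution by everyone: group total = 3.900 × 337 = 1314.30.
Efficiency loss = (3.900 − 1) × 337 = 977.30.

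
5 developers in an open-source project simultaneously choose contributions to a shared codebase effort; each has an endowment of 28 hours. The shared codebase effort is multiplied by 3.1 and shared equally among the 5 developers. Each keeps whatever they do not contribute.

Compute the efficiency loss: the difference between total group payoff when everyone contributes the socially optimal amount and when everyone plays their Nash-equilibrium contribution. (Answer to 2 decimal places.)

294.00 hours

Each contributed unit returns 3.1/5 = 0.6200 to its contributor — below 1 — so contributing 0 is dominant for every player. At the Nash equilibrium everyone keeps their 28, and the group total is 5 × 28 = 140.
Each contributed unit returns 3.100 to the group as a whole (0.6200 to each of 5 players), which exceeds 1, so the social optimum is full contribution: group total = 3.100 × 140 = 434.00.
Efficiency loss = 434.00 − 140 = 294.00.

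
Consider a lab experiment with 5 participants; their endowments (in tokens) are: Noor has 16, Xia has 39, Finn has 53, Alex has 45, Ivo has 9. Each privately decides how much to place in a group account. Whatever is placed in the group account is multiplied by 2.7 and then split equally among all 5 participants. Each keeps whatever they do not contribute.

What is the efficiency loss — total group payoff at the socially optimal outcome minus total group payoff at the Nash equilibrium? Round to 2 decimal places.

The private return per contributed unit is 2.7/5 = 0.5400 < 1 for every player regardless of endowment, so the Nash equilibrium is zero contribution and the group total is Σ E_j = 16 + 39 + 53 + 45 + 9 = 162.
Each contributed unit returns 2.700 to the group, so the social optimum is full contribution by everyone: group total = 2.700 × 162 = 437.40.
Efficiency loss = (2.700 − 1) × 162 = 275.40.

275.40 tokens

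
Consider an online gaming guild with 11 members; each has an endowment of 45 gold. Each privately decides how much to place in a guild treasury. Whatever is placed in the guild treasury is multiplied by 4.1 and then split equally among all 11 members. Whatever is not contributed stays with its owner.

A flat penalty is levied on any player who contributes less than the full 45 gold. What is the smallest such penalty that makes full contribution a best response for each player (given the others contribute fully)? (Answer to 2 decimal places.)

28.23 gold

Given the others contribute fully, the best deviation is to contribute 0 (any partial contribution still incurs the fine and gives up units whose private return 0.3727 is below 1).
Deviating from 45 to 0 saves 45 gold but forfeits the deviator's share of the drop in the guild treasury: 4.1/11 × 45 = 16.77.
So the deviation gain is 45 − 16.77 = 28.23, and the fine must be at least 28.23 gold to wipe it out.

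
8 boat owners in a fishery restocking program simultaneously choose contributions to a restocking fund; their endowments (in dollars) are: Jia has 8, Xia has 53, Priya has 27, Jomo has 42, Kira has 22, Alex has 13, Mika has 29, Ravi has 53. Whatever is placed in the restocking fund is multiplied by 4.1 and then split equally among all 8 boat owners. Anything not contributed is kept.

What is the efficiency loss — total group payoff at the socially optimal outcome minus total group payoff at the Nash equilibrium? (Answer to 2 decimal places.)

The private return per contributed unit is 4.1/8 = 0.5125 < 1 for every player regardless of endowment, so the Nash equilibrium is zero contribution and the group total is Σ E_j = 8 + 53 + 27 + 42 + 22 + 13 + 29 + 53 = 247.
Each contributed unit returns 4.100 to the group, so the social optimum is full contribution by everyone: group total = 4.100 × 247 = 1012.70.
Efficiency loss = (4.100 − 1) × 247 = 765.70.

765.70 dollars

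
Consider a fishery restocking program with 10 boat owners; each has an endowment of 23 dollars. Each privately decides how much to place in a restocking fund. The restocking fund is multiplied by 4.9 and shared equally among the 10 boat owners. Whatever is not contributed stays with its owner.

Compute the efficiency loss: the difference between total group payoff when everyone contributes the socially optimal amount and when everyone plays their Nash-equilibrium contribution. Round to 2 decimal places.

897.00 dollars

Each contributed unit returns 4.9/10 = 0.4900 to its contributor — below 1 — so contributing 0 is dominant for every player. At the Nash equilibrium everyone keeps their 23, and the group total is 10 × 23 = 230.
Each contributed unit returns 4.900 to the group as a whole (0.4900 to each of 10 players), which exceeds 1, so the social optimum is full contribution: group total = 4.900 × 230 = 1127.00.
Efficiency loss = 1127.00 − 230 = 897.00.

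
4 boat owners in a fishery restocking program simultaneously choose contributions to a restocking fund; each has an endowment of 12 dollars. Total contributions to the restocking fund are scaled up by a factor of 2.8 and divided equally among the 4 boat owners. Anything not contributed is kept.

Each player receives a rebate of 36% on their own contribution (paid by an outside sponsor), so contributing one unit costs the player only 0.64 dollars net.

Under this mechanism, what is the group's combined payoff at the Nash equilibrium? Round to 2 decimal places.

151.68 dollars

With the mechanism, a contributed unit returns (2.8/4) / 0.64 = 1.0938 per unit of net cost to the contributor — now above 1 — so contributing fully is weakly dominant for every player.
At the Nash equilibrium everyone contributes 12. Group total payoff = 4 × (12 × 0.36 + 2.8 × 12) = 151.68.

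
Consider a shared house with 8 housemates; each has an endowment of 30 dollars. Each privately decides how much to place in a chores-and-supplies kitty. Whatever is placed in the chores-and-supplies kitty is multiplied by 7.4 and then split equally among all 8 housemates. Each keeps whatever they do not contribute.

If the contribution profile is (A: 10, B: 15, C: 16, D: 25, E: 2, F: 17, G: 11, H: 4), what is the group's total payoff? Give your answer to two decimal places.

880.00 dollars

Total contributed: 10 + 15 + 16 + 25 + 2 + 17 + 11 + 4 = 100; total kept: 8 × 30 − 100 = 140.
The chores-and-supplies kitty pays out 7.4 × 100 = 740.00 in aggregate.
Group total = 140 + 740.00 = 880.00.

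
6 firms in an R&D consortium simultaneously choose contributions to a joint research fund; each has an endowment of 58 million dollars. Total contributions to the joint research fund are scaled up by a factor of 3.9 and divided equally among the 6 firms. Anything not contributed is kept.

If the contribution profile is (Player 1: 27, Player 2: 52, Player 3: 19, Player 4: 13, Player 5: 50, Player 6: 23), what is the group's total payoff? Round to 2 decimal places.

Total contributed: 27 + 52 + 19 + 13 + 50 + 23 = 184; total kept: 6 × 58 − 184 = 164.
The joint research fund pays out 3.9 × 184 = 717.60 in aggregate.
Group total = 164 + 717.60 = 881.60.

881.60 million dollars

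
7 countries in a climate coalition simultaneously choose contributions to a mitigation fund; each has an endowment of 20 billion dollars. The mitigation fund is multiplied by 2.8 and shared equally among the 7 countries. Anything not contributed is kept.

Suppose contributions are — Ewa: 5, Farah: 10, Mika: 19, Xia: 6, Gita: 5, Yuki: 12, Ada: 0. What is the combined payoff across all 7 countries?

242.60 billion dollars

Total contributed: 5 + 10 + 19 + 6 + 5 + 12 + 0 = 57; total kept: 7 × 20 − 57 = 83.
The mitigation fund pays out 2.8 × 57 = 159.60 in aggregate.
Group total = 83 + 159.60 = 242.60.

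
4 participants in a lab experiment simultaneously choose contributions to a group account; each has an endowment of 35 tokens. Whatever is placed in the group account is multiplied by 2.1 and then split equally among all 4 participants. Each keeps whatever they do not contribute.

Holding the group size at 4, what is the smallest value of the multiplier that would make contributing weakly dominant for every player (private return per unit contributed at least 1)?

4

A contributed unit returns (multiplier)/4 to its contributor.
This reaches 1 exactly when the multiplier is 4.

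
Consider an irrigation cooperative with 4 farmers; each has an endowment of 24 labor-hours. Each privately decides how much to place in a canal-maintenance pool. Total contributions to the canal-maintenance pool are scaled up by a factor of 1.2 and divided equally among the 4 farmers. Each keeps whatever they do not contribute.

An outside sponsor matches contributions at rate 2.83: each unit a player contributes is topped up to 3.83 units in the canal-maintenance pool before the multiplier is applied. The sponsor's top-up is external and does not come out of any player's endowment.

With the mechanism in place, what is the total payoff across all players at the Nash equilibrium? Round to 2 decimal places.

441.22 labor-hours

Under the mechanism each unit contributed yields 1.2 × 3.83 / 4 = 1.1490 back to its contributor per unit of net cost, which exceeds 1, making full contribution the dominant choice for everyone.
At the Nash equilibrium everyone contributes 24. Group total payoff = 1.2 × 3.83 × 96 = 441.22.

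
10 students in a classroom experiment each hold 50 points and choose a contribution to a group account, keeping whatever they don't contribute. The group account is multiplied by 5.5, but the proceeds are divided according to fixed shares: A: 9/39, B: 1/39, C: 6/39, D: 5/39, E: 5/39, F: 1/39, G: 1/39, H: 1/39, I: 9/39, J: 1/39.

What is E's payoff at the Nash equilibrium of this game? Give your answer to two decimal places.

120.51 points

Player j's private return per contributed unit is 5.5 × (j's share). Contributing is weakly dominant for j when that share is at least 1/5.5 = 0.1818, and contributing 0 is dominant otherwise.
The shares above 0.1818 belong to A and I, contributing 50 each; the remaining 8 contribute 0. Total contributed: 100.
E keeps 50 and receives 5.5 × 100 × 5/39 = 70.51 from the group account, for a payoff of 120.51.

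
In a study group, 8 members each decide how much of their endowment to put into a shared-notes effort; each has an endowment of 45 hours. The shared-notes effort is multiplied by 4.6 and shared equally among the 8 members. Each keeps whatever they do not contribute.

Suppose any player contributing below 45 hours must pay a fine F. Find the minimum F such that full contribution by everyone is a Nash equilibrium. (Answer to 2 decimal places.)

Given the others contribute fully, the best deviation is to contribute 0 (any partial contribution still incurs the fine and gives up units whose private return 0.5750 is below 1).
Deviating from 45 to 0 saves 45 hours but forfeits the deviator's share of the drop in the shared-notes effort: 4.6/8 × 45 = 25.87.
So the deviation gain is 45 − 25.87 = 19.13, and the fine must be at least 19.13 hours to wipe it out.

19.13 hours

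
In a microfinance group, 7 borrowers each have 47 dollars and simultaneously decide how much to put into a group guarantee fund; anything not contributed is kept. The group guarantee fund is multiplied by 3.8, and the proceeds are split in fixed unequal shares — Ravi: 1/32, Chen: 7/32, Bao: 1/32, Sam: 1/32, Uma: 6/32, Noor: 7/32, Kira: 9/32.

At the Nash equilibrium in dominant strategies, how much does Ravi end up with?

52.58 dollars

A player with share s gets back 3.8·s per unit contributed, so full contribution is dominant for anyone with s > 1/3.8 = 0.2632 and zero contribution is dominant for anyone below.
The only share above 0.2632 is Kira's 9/32, contributing 47; the remaining 6 contribute 0. Total contributed: 47.
Ravi keeps 47 and receives 3.8 × 47 × 1/32 = 5.58 from the group guarantee fund, for a payoff of 52.58.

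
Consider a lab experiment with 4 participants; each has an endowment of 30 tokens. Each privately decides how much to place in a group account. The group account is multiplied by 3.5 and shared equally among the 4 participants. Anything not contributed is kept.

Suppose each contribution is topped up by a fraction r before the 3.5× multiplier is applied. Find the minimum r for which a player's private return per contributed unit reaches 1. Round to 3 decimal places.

With matching at rate r, one contributed unit becomes (1 + r) in the group account and returns 3.5 × (1 + r) / 4 to the contributor.
Setting this equal to 1: 1 + r = 4/3.5 = 1.1429.
So the minimum matching rate is r = 1.1429 − 1 = 0.143.

0.143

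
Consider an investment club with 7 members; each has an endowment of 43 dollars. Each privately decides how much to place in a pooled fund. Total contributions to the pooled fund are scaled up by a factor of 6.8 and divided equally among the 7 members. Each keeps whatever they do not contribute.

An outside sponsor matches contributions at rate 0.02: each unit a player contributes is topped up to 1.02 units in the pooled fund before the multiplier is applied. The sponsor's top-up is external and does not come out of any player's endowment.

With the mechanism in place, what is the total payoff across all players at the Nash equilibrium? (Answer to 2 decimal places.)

301.00 dollars

With the mechanism, a contributed unit returns 6.8 × 1.02 / 7 = 0.9909 per unit of net cost — still below 1 — so contributing 0 remains dominant for every player.
At the Nash equilibrium no one contributes; group total payoff = 7 × 43 = 301.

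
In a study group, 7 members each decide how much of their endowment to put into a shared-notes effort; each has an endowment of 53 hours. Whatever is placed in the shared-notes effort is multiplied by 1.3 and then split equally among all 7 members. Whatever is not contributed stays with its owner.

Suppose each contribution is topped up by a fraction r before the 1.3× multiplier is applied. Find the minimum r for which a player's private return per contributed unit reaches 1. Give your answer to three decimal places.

4.385

With matching at rate r, one contributed unit becomes (1 + r) in the shared-notes effort and returns 1.3 × (1 + r) / 7 to the contributor.
Setting this equal to 1: 1 + r = 7/1.3 = 5.3846.
So the minimum matching rate is r = 5.3846 − 1 = 4.385.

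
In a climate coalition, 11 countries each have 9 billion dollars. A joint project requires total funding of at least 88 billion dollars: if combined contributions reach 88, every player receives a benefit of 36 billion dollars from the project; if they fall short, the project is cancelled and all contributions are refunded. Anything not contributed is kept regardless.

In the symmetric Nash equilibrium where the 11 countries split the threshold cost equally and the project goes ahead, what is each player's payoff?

Equal share of the threshold: 88/11 = 8.
At this profile no one gains by cutting their contribution: any cut drops the total below 88, the project is cancelled, contributions are refunded, and the deviator ends with 9, which is less than 9 − 8 + 36 = 37. Contributing more than 8 just wastes the excess. So contributing exactly 8 is a best response.
Each player's payoff: 9 − 8 + 36 = 37.

37 billion dollars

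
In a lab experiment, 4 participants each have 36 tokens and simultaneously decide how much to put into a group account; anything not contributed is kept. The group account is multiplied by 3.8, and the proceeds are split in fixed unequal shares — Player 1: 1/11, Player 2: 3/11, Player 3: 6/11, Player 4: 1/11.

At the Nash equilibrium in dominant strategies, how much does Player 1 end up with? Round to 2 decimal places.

A player with share s gets back 3.8·s per unit contributed, so full contribution is dominant for anyone with s > 1/3.8 = 0.2632 and zero contribution is dominant for anyone below.
The shares above 0.2632 belong to Player 2 and Player 3, contributing 36 each; the remaining 2 contribute 0. Total contributed: 72.
Player 1 keeps 36 and receives 3.8 × 72 × 1/11 = 24.87 from the group account, for a payoff of 60.87.

60.87 tokens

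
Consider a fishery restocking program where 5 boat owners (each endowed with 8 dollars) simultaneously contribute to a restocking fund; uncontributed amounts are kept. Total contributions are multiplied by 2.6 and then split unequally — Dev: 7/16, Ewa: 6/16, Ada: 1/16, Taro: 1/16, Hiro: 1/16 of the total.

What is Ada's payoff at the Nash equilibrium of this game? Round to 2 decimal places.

9.30 dollars

For player j, contributing a unit is worthwhile iff 2.6 × (j's share) ≥ 1, i.e. iff j's share is at least 0.3846.
Only Dev (7/16) clears that bar, contributing 8; the remaining 4 contribute 0. Total contributed: 8.
Ada keeps 8 and receives 2.6 × 8 × 1/16 = 1.30 from the restocking fund, for a payoff of 9.30.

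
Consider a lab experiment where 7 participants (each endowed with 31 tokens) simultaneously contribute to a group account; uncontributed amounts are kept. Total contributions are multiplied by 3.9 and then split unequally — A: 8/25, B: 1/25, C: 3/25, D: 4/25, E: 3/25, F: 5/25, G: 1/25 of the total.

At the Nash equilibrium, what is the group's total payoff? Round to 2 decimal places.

306.90 tokens

For player j, contributing a unit is worthwhile iff 3.9 × (j's share) ≥ 1, i.e. iff j's share is at least 0.2564.
Only A (8/25) clears that bar, contributing 31; the remaining 6 contribute 0. Total contributed: 31.
The group account pays out 3.9 × 31 = 120.90 in total (split across the unequal shares, but the aggregate is all that matters for the group sum).
The 6 free-riders keep 31 each, adding 186. Group total = 186 + 120.90 = 306.90.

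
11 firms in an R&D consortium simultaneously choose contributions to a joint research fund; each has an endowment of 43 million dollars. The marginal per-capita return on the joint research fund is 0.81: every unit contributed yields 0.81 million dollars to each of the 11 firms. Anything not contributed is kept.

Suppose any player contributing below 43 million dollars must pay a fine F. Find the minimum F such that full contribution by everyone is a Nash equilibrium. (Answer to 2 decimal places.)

Given the others contribute fully, the best deviation is to contribute 0 (any partial contribution still incurs the fine and gives up units whose private return 0.81 is below 1).
Deviating from 43 to 0 saves 43 million dollars but forfeits the deviator's share of the drop in the joint research fund: 0.81 × 43 = 34.83.
So the deviation gain is 43 − 34.83 = 8.17, and the fine must be at least 8.17 million dollars to wipe it out.

8.17 million dollars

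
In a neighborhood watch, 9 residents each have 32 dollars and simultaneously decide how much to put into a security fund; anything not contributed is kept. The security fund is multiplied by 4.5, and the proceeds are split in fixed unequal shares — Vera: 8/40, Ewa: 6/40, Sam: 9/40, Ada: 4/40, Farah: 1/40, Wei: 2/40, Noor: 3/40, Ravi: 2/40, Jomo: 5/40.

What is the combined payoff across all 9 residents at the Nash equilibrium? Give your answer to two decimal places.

A player with share s gets back 4.5·s per unit contributed, so full contribution is dominant for anyone with s > 1/4.5 = 0.2222 and zero contribution is dominant for anyone below.
The only share above 0.2222 is Sam's 9/40, contributing 32; the remaining 8 contribute 0. Total contributed: 32.
The security fund pays out 4.5 × 32 = 144.00 in total (split across the unequal shares, but the aggregate is all that matters for the group sum).
The 8 free-riders keep 32 each, adding 256. Group total = 256 + 144.00 = 400.00.

400.00 dollars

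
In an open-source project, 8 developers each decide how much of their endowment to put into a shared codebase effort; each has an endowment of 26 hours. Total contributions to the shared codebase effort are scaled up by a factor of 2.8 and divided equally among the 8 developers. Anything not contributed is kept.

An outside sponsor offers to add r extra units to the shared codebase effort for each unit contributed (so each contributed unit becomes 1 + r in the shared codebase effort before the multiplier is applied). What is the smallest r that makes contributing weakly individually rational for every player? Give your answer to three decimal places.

With matching at rate r, one contributed unit becomes (1 + r) in the shared codebase effort and returns 2.8 × (1 + r) / 8 to the contributor.
Setting this equal to 1: 1 + r = 8/2.8 = 2.8571.
So the minimum matching rate is r = 2.8571 − 1 = 1.857.

1.857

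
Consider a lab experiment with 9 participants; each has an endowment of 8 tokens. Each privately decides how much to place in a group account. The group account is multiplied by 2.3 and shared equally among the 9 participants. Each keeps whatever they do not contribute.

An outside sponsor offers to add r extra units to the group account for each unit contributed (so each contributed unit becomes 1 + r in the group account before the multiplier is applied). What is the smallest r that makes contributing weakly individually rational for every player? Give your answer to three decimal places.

2.913

With matching at rate r, one contributed unit becomes (1 + r) in the group account and returns 2.3 × (1 + r) / 9 to the contributor.
Setting this equal to 1: 1 + r = 9/2.3 = 3.9130.
So the minimum matching rate is r = 3.9130 − 1 = 2.913.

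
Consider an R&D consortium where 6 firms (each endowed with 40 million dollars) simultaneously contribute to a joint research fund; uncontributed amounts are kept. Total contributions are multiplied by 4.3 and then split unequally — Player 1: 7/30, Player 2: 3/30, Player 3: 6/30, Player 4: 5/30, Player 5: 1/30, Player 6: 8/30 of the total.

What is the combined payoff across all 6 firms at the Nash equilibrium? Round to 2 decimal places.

Player j's private return per contributed unit is 4.3 × (j's share). Contributing is weakly dominant for j when that share is at least 1/4.3 = 0.2326, and contributing 0 is dominant otherwise.
Player 1 and Player 6 clear that bar, contributing 40 each; the remaining 4 contribute 0. Total contributed: 80.
The joint research fund pays out 4.3 × 80 = 344.00 in total (split across the unequal shares, but the aggregate is all that matters for the group sum).
The 4 free-riders keep 40 each, adding 160. Group total = 160 + 344.00 = 504.00.

504.00 million dollars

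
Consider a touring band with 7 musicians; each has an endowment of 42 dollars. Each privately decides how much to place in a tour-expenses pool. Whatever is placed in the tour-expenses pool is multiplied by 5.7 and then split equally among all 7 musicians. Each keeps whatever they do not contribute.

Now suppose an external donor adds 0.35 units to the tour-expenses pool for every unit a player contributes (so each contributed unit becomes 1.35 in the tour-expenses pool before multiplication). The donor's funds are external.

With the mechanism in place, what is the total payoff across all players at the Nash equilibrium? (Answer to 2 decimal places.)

2262.33 dollars

With the mechanism, a contributed unit returns 5.7 × 1.35 / 7 = 1.0993 per unit of net cost to the contributor — now above 1 — so contributing fully is weakly dominant for every player.
So the Nash equilibrium is full contribution by all 7; the group earns 5.7 × 1.35 × 294 = 2262.33.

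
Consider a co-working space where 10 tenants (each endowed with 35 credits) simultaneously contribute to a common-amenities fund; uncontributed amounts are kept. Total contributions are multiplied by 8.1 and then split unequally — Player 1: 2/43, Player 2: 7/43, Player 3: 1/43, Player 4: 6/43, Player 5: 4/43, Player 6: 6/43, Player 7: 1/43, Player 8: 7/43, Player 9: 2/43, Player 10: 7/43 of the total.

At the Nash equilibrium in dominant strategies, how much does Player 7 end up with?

Player j's private return per contributed unit is 8.1 × (j's share). Contributing is weakly dominant for j when that share is at least 1/8.1 = 0.1235, and contributing 0 is dominant otherwise.
The shares above 0.1235 belong to Player 2, Player 4, Player 6, Player 8 and Player 10, contributing 35 each; the remaining 5 contribute 0. Total contributed: 175.
Player 7 keeps 35 and receives 8.1 × 175 × 1/43 = 32.97 from the common-amenities fund, for a payoff of 67.97.

67.97 credits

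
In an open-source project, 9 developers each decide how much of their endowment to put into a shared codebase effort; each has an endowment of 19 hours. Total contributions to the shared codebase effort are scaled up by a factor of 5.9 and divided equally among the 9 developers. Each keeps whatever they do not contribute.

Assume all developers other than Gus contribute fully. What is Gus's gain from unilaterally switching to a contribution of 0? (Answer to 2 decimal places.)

6.54 hours

Switching from a contribution of 19 to 0 lets Gus keep an extra 19 hours, but lowers the shared codebase effort by 19, which costs Gus their own share of that drop: 5.9/9 × 19 = 12.46.
Net gain = 19 − 12.46 = 6.54. The private return per contributed unit (0.6556) is below 1, so free-riding is indeed the best response regardless of what the others do.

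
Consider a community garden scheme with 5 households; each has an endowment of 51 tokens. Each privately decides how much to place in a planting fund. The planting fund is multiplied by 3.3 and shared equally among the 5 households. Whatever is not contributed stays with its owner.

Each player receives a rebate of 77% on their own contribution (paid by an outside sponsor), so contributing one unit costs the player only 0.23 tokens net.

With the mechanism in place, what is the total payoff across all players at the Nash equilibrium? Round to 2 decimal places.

1037.85 tokens

The effective private return per unit is now (3.3/5) / 0.23 = 2.8696 > 1, so every player's dominant strategy flips to full contribution.
At the Nash equilibrium everyone contributes 51. Group total payoff = 5 × (51 × 0.77 + 3.3 × 51) = 1037.85.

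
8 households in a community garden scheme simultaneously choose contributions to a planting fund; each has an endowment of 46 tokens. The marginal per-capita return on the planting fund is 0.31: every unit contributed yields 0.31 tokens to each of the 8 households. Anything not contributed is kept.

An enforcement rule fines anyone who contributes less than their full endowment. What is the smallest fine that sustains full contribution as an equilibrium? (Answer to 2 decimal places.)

31.74 tokens

Given the others contribute fully, the best deviation is to contribute 0 (any partial contribution still incurs the fine and gives up units whose private return 0.31 is below 1).
Deviating from 46 to 0 saves 46 tokens but forfeits the deviator's share of the drop in the planting fund: 0.31 × 46 = 14.26.
So the deviation gain is 46 − 14.26 = 31.74, and the fine must be at least 31.74 tokens to wipe it out.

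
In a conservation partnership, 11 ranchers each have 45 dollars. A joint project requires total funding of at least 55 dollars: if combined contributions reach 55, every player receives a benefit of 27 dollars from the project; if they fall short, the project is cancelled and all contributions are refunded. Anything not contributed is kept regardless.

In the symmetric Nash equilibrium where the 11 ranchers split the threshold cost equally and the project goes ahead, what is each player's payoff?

67 dollars

Equal share of the threshold: 55/11 = 5.
At this profile no one gains by cutting their contribution: any cut drops the total below 55, the project is cancelled, contributions are refunded, and the deviator ends with 45, which is less than 45 − 5 + 27 = 67. Contributing more than 5 just wastes the excess. So contributing exactly 5 is a best response.
Each player's payoff: 45 − 5 + 27 = 67.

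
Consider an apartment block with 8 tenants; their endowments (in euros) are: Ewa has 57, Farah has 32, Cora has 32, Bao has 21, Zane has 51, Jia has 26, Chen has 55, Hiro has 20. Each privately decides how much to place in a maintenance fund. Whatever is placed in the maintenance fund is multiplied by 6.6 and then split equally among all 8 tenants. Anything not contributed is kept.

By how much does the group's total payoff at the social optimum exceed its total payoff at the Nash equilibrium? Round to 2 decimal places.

1646.40 euros

The private return per contributed unit is 6.6/8 = 0.8250 < 1 for every player regardless of endowment, so the Nash equilibrium is zero contribution and the group total is Σ E_j = 57 + 32 + 32 + 21 + 51 + 26 + 55 + 20 = 294.
Each contributed unit returns 6.600 to the group, so the social optimum is full contribution by everyone: group total = 6.600 × 294 = 1940.40.
Efficiency loss = (6.600 − 1) × 294 = 1646.40.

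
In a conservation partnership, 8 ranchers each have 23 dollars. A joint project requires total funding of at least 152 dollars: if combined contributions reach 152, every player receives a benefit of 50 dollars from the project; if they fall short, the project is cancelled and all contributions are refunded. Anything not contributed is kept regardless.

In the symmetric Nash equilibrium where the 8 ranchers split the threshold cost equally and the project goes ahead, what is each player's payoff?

Equal share of the threshold: 152/8 = 19.
At this profile no one gains by cutting their contribution: any cut drops the total below 152, the project is cancelled, contributions are refunded, and the deviator ends with 23, which is less than 23 − 19 + 50 = 54. Contributing more than 19 just wastes the excess. So contributing exactly 19 is a best response.
Each player's payoff: 23 − 19 + 50 = 54.

54 dollars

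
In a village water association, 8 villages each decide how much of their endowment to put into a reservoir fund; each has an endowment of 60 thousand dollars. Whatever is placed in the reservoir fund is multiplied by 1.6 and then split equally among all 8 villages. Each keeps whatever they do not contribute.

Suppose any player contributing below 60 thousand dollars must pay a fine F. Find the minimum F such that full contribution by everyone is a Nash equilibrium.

Given the others contribute fully, the best deviation is to contribute 0 (any partial contribution still incurs the fine and gives up units whose private return 0.2000 is below 1).
Deviating from 60 to 0 saves 60 thousand dollars but forfeits the deviator's share of the drop in the reservoir fund: 1.6/8 × 60 = 12.00.
So the deviation gain is 60 − 12.00 = 48.00, and the fine must be at least 48.00 thousand dollars to wipe it out.

48.00 thousand dollars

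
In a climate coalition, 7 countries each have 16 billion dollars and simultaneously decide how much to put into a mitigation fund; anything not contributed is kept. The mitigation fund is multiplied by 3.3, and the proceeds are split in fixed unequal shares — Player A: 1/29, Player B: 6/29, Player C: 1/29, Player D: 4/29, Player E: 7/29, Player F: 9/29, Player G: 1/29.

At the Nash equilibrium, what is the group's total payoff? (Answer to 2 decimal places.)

A player with share s gets back 3.3·s per unit contributed, so full contribution is dominant for anyone with s > 1/3.3 = 0.3030 and zero contribution is dominant for anyone below.
The only share above 0.3030 is Player F's 9/29, contributing 16; the remaining 6 contribute 0. Total contributed: 16.
The mitigation fund pays out 3.3 × 16 = 52.80 in total (split across the unequal shares, but the aggregate is all that matters for the group sum).
The 6 free-riders keep 16 each, adding 96. Group total = 96 + 52.80 = 148.80.

148.80 billion dollars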